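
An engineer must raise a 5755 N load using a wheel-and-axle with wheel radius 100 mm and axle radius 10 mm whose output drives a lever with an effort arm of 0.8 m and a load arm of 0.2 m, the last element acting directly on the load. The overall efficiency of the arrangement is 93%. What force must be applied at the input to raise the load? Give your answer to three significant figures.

Wheel-and-axle MA = R/r = 100/10 = 10.
Lever MA = effort arm / load arm = 0.8/0.2 = 4.
Combined ideal MA = 10 × 4 = 40.
Actual MA = 40 × 0.93 = 37.2.
Effort = load / actual MA = 5755 / 37.2 = 154.7 N.

155 N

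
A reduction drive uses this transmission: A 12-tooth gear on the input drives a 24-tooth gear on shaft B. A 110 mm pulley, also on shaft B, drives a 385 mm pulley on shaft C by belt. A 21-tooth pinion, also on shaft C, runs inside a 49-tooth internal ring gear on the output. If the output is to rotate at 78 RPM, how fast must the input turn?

1274 RPM

Overall ratio R = 2 × 3.5 × 2.3333 = 16.333.
Required input speed = output speed × R = 78 × 16.333 = 1274 RPM.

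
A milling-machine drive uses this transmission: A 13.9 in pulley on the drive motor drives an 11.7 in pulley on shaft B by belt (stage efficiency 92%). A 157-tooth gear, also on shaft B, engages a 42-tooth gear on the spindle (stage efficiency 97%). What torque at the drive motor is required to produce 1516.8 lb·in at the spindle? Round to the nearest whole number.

Overall ratio R = 0.84173 × 0.26752 = 0.22518; overall efficiency η = 0.92 × 0.97 = 0.8924.
Input torque = output torque / (R × η) = 1516.8 / (0.22518 × 0.8924) = 7548.3 lb·in.

7548 lb·in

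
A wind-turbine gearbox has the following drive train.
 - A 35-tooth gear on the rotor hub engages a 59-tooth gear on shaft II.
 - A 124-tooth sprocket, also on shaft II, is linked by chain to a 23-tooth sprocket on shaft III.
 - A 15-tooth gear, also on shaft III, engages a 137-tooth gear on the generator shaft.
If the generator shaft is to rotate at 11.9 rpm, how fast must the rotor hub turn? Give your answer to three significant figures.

34.0 rpm

Overall ratio R = 1.6857 × 0.18548 × 9.1333 = 2.8557.
Required input speed = output speed × R = 11.9 × 2.8557 = 33.983 rpm.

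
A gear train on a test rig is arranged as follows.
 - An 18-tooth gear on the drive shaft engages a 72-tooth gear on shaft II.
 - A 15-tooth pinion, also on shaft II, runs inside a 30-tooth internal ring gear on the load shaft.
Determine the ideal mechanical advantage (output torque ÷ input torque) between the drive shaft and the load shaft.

Each stage contributes driven/driver: gear mesh 72/18 = 4, internal gear 30/15 = 2.
Overall: 4 × 2 = 8.

8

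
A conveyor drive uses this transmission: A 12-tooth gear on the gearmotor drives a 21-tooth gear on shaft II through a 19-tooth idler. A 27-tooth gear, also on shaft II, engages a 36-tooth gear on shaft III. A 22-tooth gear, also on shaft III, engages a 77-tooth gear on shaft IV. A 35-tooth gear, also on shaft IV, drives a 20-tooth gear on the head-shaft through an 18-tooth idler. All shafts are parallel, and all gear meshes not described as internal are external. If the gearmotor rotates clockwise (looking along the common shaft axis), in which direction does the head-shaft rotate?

the gearmotor → shaft II: driver → idler → driven is 2 external meshes, 2 reversals → CW.
shaft II → shaft III: external mesh, 1 reversal → CCW.
shaft III → shaft IV: external mesh, 1 reversal → CW.
shaft IV → the head-shaft: driver → idler → driven is 2 external meshes, 2 reversals → CW.
6 reversals in total — an even number — so the head-shaft turns the same way as the gearmotor.

clockwise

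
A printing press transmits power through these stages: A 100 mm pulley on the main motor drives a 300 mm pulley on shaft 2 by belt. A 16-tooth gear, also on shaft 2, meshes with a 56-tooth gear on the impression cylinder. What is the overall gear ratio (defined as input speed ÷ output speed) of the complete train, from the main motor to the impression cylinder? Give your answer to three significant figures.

Each stage contributes driven/driver: belt 300/100 = 3, gear mesh 56/16 = 3.5.
Overall: 3 × 3.5 = 10.5.

10.5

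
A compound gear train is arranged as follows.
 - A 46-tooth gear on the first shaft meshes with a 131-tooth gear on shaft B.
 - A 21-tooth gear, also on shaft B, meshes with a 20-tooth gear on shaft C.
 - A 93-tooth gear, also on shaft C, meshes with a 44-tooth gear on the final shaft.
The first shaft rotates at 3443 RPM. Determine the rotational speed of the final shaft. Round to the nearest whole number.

2683 RPM

gear mesh 131/46 = 2.8478 → 3443/2.8478 = 1209 RPM
gear mesh 20/21 = 0.95238 → 1209/0.95238 = 1269.4 RPM
gear mesh 44/93 = 0.47312 → 1269.4/0.47312 = 2683.1 RPM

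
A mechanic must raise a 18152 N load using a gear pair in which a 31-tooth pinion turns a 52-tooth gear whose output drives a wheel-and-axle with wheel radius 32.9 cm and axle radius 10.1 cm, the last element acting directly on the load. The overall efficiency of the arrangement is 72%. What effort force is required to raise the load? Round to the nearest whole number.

Gear pair MA = 52/31 = 1.6774.
Wheel-and-axle MA = R/r = 32.9/10.1 = 3.2574.
Combined ideal MA = 1.6774 × 3.2574 = 5.4641.
Actual MA = 5.4641 × 0.72 = 3.9341.
Effort = load / actual MA = 18152 / 3.9341 = 4614 N.

4614 N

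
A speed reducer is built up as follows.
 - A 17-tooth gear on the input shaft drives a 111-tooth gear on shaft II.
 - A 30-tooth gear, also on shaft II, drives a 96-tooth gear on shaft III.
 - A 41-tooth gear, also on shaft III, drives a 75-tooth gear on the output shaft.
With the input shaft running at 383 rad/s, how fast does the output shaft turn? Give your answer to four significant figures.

10.02 rad/s

gear mesh 111/17 = 6.5294 → 383/6.5294 = 58.658 rad/s
gear mesh 96/30 = 3.2 → 58.658/3.2 = 18.331 rad/s
gear mesh 75/41 = 1.8293 → 18.331/1.8293 = 10.021 rad/s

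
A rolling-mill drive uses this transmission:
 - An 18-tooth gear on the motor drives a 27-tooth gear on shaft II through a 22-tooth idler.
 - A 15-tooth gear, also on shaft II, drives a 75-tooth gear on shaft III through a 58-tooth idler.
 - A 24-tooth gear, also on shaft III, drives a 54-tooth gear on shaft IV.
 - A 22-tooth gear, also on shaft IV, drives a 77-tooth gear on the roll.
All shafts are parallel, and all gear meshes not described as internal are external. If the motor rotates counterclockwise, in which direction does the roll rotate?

the motor → shaft II: driver → idler → driven is 2 external meshes, 2 reversals → CCW.
shaft II → shaft III: driver → idler → driven is 2 external meshes, 2 reversals → CCW.
shaft III → shaft IV: external mesh, 1 reversal → CW.
shaft IV → the roll: external mesh, 1 reversal → CCW.
6 reversals in total — an even number — so the roll turns the same way as the motor.

counterclockwise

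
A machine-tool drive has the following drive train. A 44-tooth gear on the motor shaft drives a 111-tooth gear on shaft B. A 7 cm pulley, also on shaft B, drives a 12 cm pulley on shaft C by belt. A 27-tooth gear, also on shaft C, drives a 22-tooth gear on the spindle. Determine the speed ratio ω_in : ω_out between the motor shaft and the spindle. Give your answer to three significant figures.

3.52

Each stage contributes driven/driver: gear mesh 111/44 = 2.5227, belt 12/7 = 1.7143, gear mesh 22/27 = 0.81481.
Overall: 2.5227 × 1.7143 × 0.81481 = 3.5238.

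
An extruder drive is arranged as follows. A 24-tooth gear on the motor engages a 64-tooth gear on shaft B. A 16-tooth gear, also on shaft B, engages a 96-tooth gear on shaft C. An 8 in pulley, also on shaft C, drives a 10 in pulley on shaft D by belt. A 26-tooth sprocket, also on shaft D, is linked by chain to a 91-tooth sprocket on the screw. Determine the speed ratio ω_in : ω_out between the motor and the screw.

Each stage contributes driven/driver: gear mesh 64/24 = 2.6667, gear mesh 96/16 = 6, belt 10/8 = 1.25, chain 91/26 = 3.5.
Overall: 2.6667 × 6 × 1.25 × 3.5 = 70.

70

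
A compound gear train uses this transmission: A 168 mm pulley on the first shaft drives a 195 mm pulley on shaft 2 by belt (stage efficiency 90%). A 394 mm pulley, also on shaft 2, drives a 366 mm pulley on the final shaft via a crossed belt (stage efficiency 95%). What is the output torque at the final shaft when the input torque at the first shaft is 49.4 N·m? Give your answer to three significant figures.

belt 195/168 = 1.1607 → τ = 49.4·1.1607·0.90 = 51.605 N·m
belt 366/394 = 0.92893 → τ = 51.605·0.92893·0.95 = 45.541 N·m

45.5 N·m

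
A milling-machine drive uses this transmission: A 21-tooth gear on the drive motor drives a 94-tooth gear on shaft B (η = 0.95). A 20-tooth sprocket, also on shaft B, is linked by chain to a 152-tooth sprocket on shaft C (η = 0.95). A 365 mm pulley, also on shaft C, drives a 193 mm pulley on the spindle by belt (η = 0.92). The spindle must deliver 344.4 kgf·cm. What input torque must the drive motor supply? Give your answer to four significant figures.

Overall ratio R = 4.4762 × 7.6 × 0.52877 = 17.988; overall efficiency η = 0.95 × 0.95 × 0.92 = 0.8303.
Input torque = output torque / (R × η) = 344.4 / (17.988 × 0.8303) = 23.059 kgf·cm.

23.06 kgf·cm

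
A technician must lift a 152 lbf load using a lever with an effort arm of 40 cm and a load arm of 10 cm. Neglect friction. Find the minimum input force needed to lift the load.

Lever MA = effort arm / load arm = 40/10 = 4.
Effort = load / MA = 152 / 4 = 38 lbf.

38 lbf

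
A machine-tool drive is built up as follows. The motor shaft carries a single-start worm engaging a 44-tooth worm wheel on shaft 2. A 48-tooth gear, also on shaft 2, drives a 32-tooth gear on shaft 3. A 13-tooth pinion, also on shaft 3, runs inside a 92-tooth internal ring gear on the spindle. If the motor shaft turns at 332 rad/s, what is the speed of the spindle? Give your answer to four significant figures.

the motor shaft → shaft 2 (worm, 44/1): 332 ÷ 44 = 7.5455 rad/s
shaft 2 → shaft 3 (gear mesh, 32/48): 7.5455 ÷ 0.66667 = 11.318 rad/s
shaft 3 → the spindle (internal gear, 92/13): 11.318 ÷ 7.0769 = 1.5993 rad/s

1.599 rad/s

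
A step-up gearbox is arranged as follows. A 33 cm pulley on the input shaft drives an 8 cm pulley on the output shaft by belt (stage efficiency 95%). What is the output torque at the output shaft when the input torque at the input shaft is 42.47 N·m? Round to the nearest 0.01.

belt 8/33 = 0.24242 → τ = 42.47·0.24242·0.95 = 9.781 N·m

9.78 N·m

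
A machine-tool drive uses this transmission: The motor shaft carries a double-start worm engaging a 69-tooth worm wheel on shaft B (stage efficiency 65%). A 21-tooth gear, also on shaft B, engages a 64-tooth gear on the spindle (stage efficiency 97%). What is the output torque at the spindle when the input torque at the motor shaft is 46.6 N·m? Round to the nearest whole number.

3089 N·m

worm 69/2 = 34.5 → τ = 46.6·34.5·0.65 = 1045 N·m
gear mesh 64/21 = 3.0476 → τ = 1045·3.0476·0.97 = 3089.2 N·m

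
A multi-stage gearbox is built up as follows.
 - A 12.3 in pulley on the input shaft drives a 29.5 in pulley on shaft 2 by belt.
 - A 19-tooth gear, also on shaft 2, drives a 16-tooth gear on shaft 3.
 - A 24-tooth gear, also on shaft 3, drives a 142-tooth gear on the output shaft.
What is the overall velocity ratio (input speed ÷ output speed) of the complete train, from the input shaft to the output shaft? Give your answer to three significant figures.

11.9

Each stage contributes driven/driver: belt 29.5/12.3 = 2.3984, gear mesh 16/19 = 0.84211, gear mesh 142/24 = 5.9167.
Overall: 2.3984 × 0.84211 × 5.9167 = 11.95.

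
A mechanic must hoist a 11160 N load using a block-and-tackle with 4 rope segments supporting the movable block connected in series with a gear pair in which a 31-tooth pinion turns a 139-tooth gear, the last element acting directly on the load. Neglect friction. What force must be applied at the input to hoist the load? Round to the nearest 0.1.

622.2 N

Block-and-tackle MA = number of supporting rope parts = 4.
Gear pair MA = 139/31 = 4.4839.
Combined ideal MA = 4 × 4.4839 = 17.935.
Effort = load / MA = 11160 / 17.935 = 622.23 N.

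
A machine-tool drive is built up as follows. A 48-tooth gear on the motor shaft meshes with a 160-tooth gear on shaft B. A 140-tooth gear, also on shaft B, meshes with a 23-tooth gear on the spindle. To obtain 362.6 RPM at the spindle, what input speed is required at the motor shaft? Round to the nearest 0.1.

198.6 RPM

Overall ratio R = 3.3333 × 0.16429 = 0.54762.
Required input speed = output speed × R = 362.6 × 0.54762 = 198.57 RPM.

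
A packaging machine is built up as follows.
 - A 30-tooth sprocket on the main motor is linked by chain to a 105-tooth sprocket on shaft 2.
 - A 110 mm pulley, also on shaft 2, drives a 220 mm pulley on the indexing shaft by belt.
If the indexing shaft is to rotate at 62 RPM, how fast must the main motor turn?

Overall ratio R = 3.5 × 2 = 7.
Required input speed = output speed × R = 62 × 7 = 434 RPM.

434 RPM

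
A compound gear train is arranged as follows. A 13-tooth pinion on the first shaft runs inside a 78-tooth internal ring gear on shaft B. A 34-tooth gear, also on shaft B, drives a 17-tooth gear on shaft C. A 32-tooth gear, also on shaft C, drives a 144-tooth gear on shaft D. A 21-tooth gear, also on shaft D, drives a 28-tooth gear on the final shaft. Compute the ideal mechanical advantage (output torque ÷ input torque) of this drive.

18

Each stage contributes driven/driver: internal gear 78/13 = 6, gear mesh 17/34 = 0.5, gear mesh 144/32 = 4.5, gear mesh 28/21 = 1.3333.
Overall: 6 × 0.5 × 4.5 × 1.3333 = 18.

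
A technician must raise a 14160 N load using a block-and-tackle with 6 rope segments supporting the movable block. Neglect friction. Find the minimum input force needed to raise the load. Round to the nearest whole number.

2360 N

Block-and-tackle MA = number of supporting rope parts = 6.
Effort = load / MA = 14160 / 6 = 2360 N.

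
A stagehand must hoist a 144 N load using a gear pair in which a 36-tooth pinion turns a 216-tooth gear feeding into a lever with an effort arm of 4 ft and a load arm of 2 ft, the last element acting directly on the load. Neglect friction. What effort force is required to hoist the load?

12 N

Gear pair MA = 216/36 = 6.
Lever MA = effort arm / load arm = 4/2 = 2.
Combined ideal MA = 6 × 2 = 12.
Effort = load / MA = 144 / 12 = 12 N.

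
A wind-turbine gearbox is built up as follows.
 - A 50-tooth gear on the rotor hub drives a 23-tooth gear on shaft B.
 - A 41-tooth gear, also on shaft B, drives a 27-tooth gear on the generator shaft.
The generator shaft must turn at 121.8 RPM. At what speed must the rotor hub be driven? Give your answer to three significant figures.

Overall ratio R = 0.46 × 0.65854 = 0.30293.
Required input speed = output speed × R = 121.8 × 0.30293 = 36.896 RPM.

36.9 RPM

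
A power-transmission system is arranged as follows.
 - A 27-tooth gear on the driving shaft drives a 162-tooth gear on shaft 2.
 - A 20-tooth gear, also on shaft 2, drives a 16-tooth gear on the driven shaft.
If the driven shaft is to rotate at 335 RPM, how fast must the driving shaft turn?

1608 RPM

Overall ratio R = 6 × 0.8 = 4.8.
Required input speed = output speed × R = 335 × 4.8 = 1608 RPM.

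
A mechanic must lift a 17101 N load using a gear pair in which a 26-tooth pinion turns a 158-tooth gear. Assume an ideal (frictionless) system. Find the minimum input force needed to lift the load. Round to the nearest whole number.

2814 N

Gear pair MA = 158/26 = 6.0769.
Effort = load / MA = 17101 / 6.0769 = 2814.1 N.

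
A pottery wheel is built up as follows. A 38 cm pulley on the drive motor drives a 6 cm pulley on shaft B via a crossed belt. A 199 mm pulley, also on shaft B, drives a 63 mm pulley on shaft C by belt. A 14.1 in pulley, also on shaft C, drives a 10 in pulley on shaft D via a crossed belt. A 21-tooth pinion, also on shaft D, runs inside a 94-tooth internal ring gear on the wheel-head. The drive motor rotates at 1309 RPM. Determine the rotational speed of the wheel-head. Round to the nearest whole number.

the drive motor → shaft B (belt, 6/38): 1309 ÷ 0.15789 = 8290.3 RPM
shaft B → shaft C (belt, 63/199): 8290.3 ÷ 0.31658 = 26187 RPM
shaft C → shaft D (belt, 10/14.1): 26187 ÷ 0.70922 = 36924 RPM
shaft D → the wheel-head (internal gear, 94/21): 36924 ÷ 4.4762 = 8248.9 RPM

8249 RPM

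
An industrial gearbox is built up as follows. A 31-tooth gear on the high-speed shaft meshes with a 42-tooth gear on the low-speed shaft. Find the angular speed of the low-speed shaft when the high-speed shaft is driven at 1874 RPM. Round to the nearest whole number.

1383 RPM

gear mesh 42/31 = 1.3548 → 1874/1.3548 = 1383.2 RPM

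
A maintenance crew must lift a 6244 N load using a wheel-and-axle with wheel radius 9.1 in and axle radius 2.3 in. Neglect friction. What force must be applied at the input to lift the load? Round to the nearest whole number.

Wheel-and-axle MA = R/r = 9.1/2.3 = 3.9565.
Effort = load / MA = 6244 / 3.9565 = 1578.2 N.

1578 N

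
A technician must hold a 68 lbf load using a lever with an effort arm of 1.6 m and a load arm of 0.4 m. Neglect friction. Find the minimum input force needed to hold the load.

Lever MA = effort arm / load arm = 1.6/0.4 = 4.
Effort = load / MA = 68 / 4 = 17 lbf.

17 lbf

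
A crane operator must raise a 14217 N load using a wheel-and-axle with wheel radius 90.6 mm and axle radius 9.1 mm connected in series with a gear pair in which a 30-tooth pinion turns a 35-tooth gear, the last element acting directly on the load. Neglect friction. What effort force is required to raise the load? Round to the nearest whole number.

Wheel-and-axle MA = R/r = 90.6/9.1 = 9.956.
Gear pair MA = 35/30 = 1.1667.
Combined ideal MA = 9.956 × 1.1667 = 11.615.
Effort = load / MA = 14217 / 11.615 = 1224 N.

1224 N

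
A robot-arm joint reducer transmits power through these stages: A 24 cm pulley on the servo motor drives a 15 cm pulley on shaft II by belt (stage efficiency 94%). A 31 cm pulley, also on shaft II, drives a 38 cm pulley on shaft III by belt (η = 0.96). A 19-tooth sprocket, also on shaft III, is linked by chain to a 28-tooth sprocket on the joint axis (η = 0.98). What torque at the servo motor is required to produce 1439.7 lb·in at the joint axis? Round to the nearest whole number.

1442 lb·in

Overall ratio R = 0.625 × 1.2258 × 1.4737 = 1.129; overall efficiency η = 0.94 × 0.96 × 0.98 = 0.8844.
Input torque = output torque / (R × η) = 1439.7 / (1.129 × 0.8844) = 1441.9 lb·in.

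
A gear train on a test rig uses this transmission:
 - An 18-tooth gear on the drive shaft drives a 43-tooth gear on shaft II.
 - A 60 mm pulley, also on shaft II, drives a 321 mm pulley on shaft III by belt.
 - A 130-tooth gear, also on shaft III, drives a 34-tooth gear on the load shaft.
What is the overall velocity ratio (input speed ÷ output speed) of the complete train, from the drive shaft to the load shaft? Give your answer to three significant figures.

Each stage contributes driven/driver: gear mesh 43/18 = 2.3889, belt 321/60 = 5.35, gear mesh 34/130 = 0.26154.
Overall: 2.3889 × 5.35 × 0.26154 = 3.3426.

3.34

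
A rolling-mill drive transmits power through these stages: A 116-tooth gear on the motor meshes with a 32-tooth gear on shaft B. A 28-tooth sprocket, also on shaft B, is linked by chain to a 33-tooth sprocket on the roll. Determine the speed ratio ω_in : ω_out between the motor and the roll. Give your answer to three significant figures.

0.325

Each stage contributes driven/driver: gear mesh 32/116 = 0.27586, chain 33/28 = 1.1786.
Overall: 0.27586 × 1.1786 = 0.32512.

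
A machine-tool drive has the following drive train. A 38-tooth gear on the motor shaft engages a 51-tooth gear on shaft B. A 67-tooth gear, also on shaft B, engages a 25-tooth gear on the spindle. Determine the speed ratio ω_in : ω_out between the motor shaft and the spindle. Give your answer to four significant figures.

Each stage contributes driven/driver: gear mesh 51/38 = 1.3421, gear mesh 25/67 = 0.37313.
Overall: 1.3421 × 0.37313 = 0.50079.

0.5008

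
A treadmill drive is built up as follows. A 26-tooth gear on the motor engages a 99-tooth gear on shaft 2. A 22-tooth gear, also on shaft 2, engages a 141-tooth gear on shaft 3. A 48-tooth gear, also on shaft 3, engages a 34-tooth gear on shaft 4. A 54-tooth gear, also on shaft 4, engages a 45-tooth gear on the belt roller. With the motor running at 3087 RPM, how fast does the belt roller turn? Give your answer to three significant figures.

214 RPM

Gear mesh: ratio = 99/26 = 3.8077, so shaft 2 turns at 3087 / 3.8077 = 810.73 RPM.
Gear mesh: ratio = 141/22 = 6.4091, so shaft 3 turns at 810.73 / 6.4091 = 126.5 RPM.
Gear mesh: ratio = 34/48 = 0.70833, so shaft 4 turns at 126.5 / 0.70833 = 178.58 RPM.
Gear mesh: ratio = 45/54 = 0.83333, so the belt roller turns at 178.58 / 0.83333 = 214.3 RPM.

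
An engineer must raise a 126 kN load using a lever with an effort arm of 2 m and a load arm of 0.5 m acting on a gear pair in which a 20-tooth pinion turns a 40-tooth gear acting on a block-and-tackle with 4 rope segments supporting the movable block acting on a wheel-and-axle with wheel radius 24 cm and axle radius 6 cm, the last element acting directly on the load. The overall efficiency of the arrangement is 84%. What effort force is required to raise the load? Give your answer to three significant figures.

1.17 kN

Lever MA = effort arm / load arm = 2/0.5 = 4.
Gear pair MA = 40/20 = 2.
Block-and-tackle MA = number of supporting rope parts = 4.
Wheel-and-axle MA = R/r = 24/6 = 4.
Combined ideal MA = 4 × 2 × 4 × 4 = 128.
Actual MA = 128 × 0.84 = 107.52.
Effort = load / actual MA = 126 / 107.52 = 1.1719 kN.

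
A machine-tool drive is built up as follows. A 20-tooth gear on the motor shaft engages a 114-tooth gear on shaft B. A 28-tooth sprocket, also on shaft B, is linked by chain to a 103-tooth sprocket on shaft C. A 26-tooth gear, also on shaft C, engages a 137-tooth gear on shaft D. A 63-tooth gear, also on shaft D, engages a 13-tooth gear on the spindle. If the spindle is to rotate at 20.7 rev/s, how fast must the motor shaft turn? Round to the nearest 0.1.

471.9 rev/s

Overall ratio R = 5.7 × 3.6786 × 5.2692 × 0.20635 = 22.798.
Required input speed = output speed × R = 20.7 × 22.798 = 471.93 rev/s.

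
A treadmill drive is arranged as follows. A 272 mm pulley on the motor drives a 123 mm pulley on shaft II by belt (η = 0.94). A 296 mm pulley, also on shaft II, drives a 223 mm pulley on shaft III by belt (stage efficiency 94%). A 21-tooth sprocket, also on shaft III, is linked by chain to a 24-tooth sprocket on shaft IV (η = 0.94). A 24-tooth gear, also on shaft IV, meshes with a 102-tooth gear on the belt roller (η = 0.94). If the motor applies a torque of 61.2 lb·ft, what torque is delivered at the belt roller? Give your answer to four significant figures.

79.07 lb·ft

belt 123/272 = 0.45221 → τ = 61.2·0.45221·0.94 = 26.014 lb·ft
belt 223/296 = 0.75338 → τ = 26.014·0.75338·0.94 = 18.423 lb·ft
chain 24/21 = 1.1429 → τ = 18.423·1.1429·0.94 = 19.791 lb·ft
gear mesh 102/24 = 4.25 → τ = 19.791·4.25·0.94 = 79.067 lb·ft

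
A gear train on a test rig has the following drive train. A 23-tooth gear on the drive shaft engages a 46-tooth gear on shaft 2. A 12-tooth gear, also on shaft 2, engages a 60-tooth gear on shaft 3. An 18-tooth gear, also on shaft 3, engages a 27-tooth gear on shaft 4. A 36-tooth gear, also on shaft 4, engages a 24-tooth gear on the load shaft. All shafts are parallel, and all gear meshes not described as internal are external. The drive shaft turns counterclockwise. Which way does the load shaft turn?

counterclockwise

the drive shaft → shaft 2: external mesh, 1 reversal → CW.
shaft 2 → shaft 3: external mesh, 1 reversal → CCW.
shaft 3 → shaft 4: external mesh, 1 reversal → CW.
shaft 4 → the load shaft: external mesh, 1 reversal → CCW.
4 reversals in total — an even number — so the load shaft turns the same way as the drive shaft.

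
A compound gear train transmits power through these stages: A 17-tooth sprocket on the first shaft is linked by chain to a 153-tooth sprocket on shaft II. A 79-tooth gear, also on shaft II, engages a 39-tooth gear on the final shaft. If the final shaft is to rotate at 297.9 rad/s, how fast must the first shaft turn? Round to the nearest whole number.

1324 rad/s

Overall ratio R = 9 × 0.49367 = 4.443.
Required input speed = output speed × R = 297.9 × 4.443 = 1323.6 rad/s.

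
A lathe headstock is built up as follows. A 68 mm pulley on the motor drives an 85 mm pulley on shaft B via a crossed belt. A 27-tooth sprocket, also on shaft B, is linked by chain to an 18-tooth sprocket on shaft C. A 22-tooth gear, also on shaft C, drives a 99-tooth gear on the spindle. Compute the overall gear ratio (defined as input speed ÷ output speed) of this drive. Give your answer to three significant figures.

Each stage contributes driven/driver: belt 85/68 = 1.25, chain 18/27 = 0.66667, gear mesh 99/22 = 4.5.
Overall: 1.25 × 0.66667 × 4.5 = 3.75.

3.75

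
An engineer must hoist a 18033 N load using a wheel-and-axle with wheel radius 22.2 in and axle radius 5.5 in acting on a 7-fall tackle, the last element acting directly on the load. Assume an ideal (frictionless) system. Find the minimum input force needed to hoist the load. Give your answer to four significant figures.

Wheel-and-axle MA = R/r = 22.2/5.5 = 4.0364.
Block-and-tackle MA = number of supporting rope parts = 7.
Combined ideal MA = 4.0364 × 7 = 28.255.
Effort = load / MA = 18033 / 28.255 = 638.23 N.

638.2 N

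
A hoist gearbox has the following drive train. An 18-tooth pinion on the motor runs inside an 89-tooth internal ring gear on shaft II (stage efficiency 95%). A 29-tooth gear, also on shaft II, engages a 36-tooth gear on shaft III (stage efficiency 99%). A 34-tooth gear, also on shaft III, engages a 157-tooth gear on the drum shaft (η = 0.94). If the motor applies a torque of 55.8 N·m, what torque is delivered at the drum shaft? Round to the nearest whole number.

internal gear 89/18 = 4.9444 → τ = 55.8·4.9444·0.95 = 262.1 N·m
gear mesh 36/29 = 1.2414 → τ = 262.1·1.2414·0.99 = 322.12 N·m
gear mesh 157/34 = 4.6176 → τ = 322.12·4.6176·0.94 = 1398.2 N·m

1398 N·m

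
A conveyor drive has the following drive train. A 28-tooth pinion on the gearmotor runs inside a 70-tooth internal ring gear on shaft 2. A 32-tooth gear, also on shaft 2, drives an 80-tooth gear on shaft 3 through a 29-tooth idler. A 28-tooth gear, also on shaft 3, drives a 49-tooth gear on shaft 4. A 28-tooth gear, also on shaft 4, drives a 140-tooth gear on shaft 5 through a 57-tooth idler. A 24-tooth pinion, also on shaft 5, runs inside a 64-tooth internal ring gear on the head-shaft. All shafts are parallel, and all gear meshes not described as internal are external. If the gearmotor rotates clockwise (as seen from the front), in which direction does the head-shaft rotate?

anticlockwise

the gearmotor → shaft 2: internal mesh, same direction → CW.
shaft 2 → shaft 3: driver → idler → driven is 2 external meshes, 2 reversals → CW.
shaft 3 → shaft 4: external mesh, 1 reversal → CCW.
shaft 4 → shaft 5: driver → idler → driven is 2 external meshes, 2 reversals → CCW.
shaft 5 → the head-shaft: internal mesh, same direction → CCW.
5 reversals in total — an odd number — so the head-shaft turns opposite to the gearmotor.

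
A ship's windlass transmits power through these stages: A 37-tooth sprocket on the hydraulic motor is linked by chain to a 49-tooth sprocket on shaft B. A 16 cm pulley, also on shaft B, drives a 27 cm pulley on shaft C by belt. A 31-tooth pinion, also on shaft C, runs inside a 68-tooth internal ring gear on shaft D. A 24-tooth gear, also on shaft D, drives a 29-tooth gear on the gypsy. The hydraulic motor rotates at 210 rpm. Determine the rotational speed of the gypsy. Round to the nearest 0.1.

35.5 rpm

the hydraulic motor → shaft B (chain, 49/37): 210 ÷ 1.3243 = 158.57 rpm
shaft B → shaft C (belt, 27/16): 158.57 ÷ 1.6875 = 93.968 rpm
shaft C → shaft D (internal gear, 68/31): 93.968 ÷ 2.1935 = 42.838 rpm
shaft D → the gypsy (gear mesh, 29/24): 42.838 ÷ 1.2083 = 35.453 rpm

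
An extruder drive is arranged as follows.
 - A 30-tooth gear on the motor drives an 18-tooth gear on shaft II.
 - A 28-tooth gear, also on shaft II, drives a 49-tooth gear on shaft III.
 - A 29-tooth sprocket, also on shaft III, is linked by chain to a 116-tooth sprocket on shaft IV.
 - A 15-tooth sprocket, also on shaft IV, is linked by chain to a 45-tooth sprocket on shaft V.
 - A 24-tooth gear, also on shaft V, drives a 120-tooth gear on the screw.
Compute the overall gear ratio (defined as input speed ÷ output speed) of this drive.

Each stage contributes driven/driver: gear mesh 18/30 = 0.6, gear mesh 49/28 = 1.75, chain 116/29 = 4, chain 45/15 = 3, gear mesh 120/24 = 5.
Overall: 0.6 × 1.75 × 4 × 3 × 5 = 63.

63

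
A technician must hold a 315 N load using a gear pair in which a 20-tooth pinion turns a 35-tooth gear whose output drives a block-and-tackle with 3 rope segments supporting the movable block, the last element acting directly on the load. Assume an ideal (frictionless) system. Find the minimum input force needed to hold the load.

Gear pair MA = 35/20 = 1.75.
Block-and-tackle MA = number of supporting rope parts = 3.
Combined ideal MA = 1.75 × 3 = 5.25.
Effort = load / MA = 315 / 5.25 = 60 N.

60 N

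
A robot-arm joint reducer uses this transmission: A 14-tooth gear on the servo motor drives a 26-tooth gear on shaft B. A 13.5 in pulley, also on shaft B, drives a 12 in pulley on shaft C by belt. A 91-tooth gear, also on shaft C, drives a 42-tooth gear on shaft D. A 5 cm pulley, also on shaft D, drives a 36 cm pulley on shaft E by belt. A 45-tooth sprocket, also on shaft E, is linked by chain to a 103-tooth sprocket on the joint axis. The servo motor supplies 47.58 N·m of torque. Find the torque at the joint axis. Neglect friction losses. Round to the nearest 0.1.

597.4 N·m

gear mesh 26/14 = 1.8571 → τ = 47.58·1.8571 = 88.363 N·m
belt 12/13.5 = 0.88889 → τ = 88.363·0.88889 = 78.545 N·m
gear mesh 42/91 = 0.46154 → τ = 78.545·0.46154 = 36.251 N·m
belt 36/5 = 7.2 → τ = 36.251·7.2 = 261.01 N·m
chain 103/45 = 2.2889 → τ = 261.01·2.2889 = 597.42 N·m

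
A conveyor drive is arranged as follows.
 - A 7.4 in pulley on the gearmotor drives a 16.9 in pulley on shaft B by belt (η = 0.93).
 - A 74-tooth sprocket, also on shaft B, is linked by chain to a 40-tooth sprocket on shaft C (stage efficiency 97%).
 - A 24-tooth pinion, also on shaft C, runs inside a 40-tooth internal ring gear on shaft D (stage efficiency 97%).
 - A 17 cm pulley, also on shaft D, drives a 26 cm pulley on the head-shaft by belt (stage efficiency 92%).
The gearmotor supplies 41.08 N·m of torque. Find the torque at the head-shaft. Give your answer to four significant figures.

104.1 N·m

After the belt (16.9/7.4): 41.08 × 2.2838 × 0.93 = 87.251 N·m
After the chain (40/74): 87.251 × 0.54054 × 0.97 = 45.748 N·m
After the internal gear (40/24): 45.748 × 1.6667 × 0.97 = 73.959 N·m
After the belt (26/17): 73.959 × 1.5294 × 0.92 = 104.06 N·m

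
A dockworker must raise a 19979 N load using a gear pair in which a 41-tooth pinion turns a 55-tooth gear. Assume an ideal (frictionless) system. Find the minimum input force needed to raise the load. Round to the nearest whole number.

14893 N

Gear pair MA = 55/41 = 1.3415.
Effort = load / MA = 19979 / 1.3415 = 14893 N.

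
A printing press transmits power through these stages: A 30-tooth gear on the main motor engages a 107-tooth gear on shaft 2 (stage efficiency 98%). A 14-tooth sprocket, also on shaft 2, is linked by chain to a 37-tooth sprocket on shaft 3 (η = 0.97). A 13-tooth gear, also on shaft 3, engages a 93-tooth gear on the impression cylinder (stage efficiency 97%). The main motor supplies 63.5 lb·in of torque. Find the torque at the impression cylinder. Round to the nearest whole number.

3948 lb·in

Gear mesh: ratio = 107/30 = 3.5667; torque at shaft 2 = 63.5 × 3.5667 × 0.98 = 221.95 lb·in.
Chain: ratio = 37/14 = 2.6429; torque at shaft 3 = 221.95 × 2.6429 × 0.97 = 568.99 lb·in.
Gear mesh: ratio = 93/13 = 7.1538; torque at the impression cylinder = 568.99 × 7.1538 × 0.97 = 3948.4 lb·in.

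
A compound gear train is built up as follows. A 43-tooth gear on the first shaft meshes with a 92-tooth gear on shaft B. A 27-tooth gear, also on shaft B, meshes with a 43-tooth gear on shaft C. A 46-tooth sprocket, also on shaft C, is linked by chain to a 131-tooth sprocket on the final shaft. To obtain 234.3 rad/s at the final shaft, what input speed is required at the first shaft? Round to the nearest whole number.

Overall ratio R = 2.1395 × 1.5926 × 2.8478 = 9.7037.
Required input speed = output speed × R = 234.3 × 9.7037 = 2273.6 rad/s.

2274 rad/s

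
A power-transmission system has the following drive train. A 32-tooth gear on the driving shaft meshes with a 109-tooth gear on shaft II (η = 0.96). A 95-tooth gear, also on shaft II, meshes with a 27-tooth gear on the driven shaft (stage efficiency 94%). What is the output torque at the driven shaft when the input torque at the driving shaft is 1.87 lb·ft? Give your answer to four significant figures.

1.634 lb·ft

After the gear mesh (109/32): 1.87 × 3.4062 × 0.96 = 6.1149 lb·ft
After the gear mesh (27/95): 6.1149 × 0.28421 × 0.94 = 1.6336 lb·ft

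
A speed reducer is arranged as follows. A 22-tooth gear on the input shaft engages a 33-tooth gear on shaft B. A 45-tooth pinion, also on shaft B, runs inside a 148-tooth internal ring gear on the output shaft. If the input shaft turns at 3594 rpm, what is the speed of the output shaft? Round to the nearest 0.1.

728.5 rpm

the input shaft → shaft B (gear mesh, 33/22): 3594 ÷ 1.5 = 2396 rpm
shaft B → the output shaft (internal gear, 148/45): 2396 ÷ 3.2889 = 728.51 rpm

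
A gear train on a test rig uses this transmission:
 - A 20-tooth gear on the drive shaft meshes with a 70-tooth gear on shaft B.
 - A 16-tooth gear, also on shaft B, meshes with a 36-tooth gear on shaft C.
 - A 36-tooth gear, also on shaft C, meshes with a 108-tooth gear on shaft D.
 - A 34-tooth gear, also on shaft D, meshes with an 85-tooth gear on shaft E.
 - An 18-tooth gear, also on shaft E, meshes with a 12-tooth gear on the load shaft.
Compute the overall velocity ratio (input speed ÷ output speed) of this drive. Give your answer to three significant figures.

39.4

Each stage contributes driven/driver: gear mesh 70/20 = 3.5, gear mesh 36/16 = 2.25, gear mesh 108/36 = 3, gear mesh 85/34 = 2.5, gear mesh 12/18 = 0.66667.
Overall: 3.5 × 2.25 × 3 × 2.5 × 0.66667 = 39.375.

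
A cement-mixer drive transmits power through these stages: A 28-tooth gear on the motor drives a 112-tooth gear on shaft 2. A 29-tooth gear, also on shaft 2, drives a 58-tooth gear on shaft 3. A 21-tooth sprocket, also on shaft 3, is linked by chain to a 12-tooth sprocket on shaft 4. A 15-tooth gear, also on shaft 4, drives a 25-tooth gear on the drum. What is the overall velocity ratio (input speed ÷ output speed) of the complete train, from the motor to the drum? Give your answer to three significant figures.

Each stage contributes driven/driver: gear mesh 112/28 = 4, gear mesh 58/29 = 2, chain 12/21 = 0.57143, gear mesh 25/15 = 1.6667.
Overall: 4 × 2 × 0.57143 × 1.6667 = 7.619.

7.62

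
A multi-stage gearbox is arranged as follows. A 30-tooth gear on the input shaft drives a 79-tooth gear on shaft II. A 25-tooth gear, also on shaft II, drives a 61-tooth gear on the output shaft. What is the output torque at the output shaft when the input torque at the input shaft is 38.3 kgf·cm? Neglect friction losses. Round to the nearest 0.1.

gear mesh 79/30 = 2.6333 → τ = 38.3·2.6333 = 100.86 kgf·cm
gear mesh 61/25 = 2.44 → τ = 100.86·2.44 = 246.09 kgf·cm

246.1 kgf·cm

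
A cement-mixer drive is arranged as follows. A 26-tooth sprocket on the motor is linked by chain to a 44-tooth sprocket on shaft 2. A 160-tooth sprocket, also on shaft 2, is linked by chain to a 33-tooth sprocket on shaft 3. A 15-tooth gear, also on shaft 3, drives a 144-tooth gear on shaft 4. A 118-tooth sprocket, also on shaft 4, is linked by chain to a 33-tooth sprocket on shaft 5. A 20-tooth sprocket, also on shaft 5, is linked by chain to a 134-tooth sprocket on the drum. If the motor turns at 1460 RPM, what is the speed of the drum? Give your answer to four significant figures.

Chain: ratio = 44/26 = 1.6923, so shaft 2 turns at 1460 / 1.6923 = 862.73 RPM.
Chain: ratio = 33/160 = 0.20625, so shaft 3 turns at 862.73 / 0.20625 = 4182.9 RPM.
Gear mesh: ratio = 144/15 = 9.6, so shaft 4 turns at 4182.9 / 9.6 = 435.72 RPM.
Chain: ratio = 33/118 = 0.27966, so shaft 5 turns at 435.72 / 0.27966 = 1558 RPM.
Chain: ratio = 134/20 = 6.7, so the drum turns at 1558 / 6.7 = 232.54 RPM.

232.5 RPM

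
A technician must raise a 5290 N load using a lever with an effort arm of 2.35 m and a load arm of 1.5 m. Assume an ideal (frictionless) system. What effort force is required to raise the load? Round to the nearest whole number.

Lever MA = effort arm / load arm = 2.35/1.5 = 1.5667.
Effort = load / MA = 5290 / 1.5667 = 3376.6 N.

3377 N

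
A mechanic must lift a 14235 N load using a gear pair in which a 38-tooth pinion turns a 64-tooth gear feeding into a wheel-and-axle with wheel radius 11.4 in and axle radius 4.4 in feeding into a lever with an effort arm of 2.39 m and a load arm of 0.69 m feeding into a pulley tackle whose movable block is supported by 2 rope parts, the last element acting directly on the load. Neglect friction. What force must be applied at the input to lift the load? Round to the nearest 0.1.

Gear pair MA = 64/38 = 1.6842.
Wheel-and-axle MA = R/r = 11.4/4.4 = 2.5909.
Lever MA = effort arm / load arm = 2.39/0.69 = 3.4638.
Block-and-tackle MA = number of supporting rope parts = 2.
Combined ideal MA = 1.6842 × 2.5909 × 3.4638 × 2 = 30.229.
Effort = load / MA = 14235 / 30.229 = 470.9 N.

470.9 N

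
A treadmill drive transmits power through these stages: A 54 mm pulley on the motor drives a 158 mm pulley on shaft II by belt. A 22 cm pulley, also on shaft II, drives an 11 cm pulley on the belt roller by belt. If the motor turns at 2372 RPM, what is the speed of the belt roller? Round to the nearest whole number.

1621 RPM

belt 158/54 = 2.9259 → 2372/2.9259 = 810.68 RPM
belt 11/22 = 0.5 → 810.68/0.5 = 1621.4 RPM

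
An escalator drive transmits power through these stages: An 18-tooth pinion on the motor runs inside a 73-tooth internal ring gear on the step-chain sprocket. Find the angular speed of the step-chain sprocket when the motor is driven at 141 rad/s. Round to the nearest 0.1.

the motor → the step-chain sprocket (internal gear, 73/18): 141 ÷ 4.0556 = 34.767 rad/s

34.8 rad/s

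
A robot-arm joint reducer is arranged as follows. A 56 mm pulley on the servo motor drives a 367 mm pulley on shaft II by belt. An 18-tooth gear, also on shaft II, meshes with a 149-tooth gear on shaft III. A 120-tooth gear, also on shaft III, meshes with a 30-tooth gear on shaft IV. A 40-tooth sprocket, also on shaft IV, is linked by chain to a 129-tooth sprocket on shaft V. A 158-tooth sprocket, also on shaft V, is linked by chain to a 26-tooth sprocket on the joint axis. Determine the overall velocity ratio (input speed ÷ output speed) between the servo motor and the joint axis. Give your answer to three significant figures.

Each stage contributes driven/driver: belt 367/56 = 6.5536, gear mesh 149/18 = 8.2778, gear mesh 30/120 = 0.25, chain 129/40 = 3.225, chain 26/158 = 0.16456.
Overall: 6.5536 × 8.2778 × 0.25 × 3.225 × 0.16456 = 7.1974.

7.20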